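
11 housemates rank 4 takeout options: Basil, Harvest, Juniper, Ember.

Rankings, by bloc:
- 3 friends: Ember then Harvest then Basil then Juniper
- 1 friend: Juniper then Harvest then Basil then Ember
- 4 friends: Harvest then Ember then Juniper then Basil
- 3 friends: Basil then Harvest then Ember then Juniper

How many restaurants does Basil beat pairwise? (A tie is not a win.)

Basil against each rival (11 friends):
Basil vs Harvest: Harvest, 8–3.
Basil–Juniper: Basil 6–5.
Basil–Ember: Ember 7–4.
Basil beats Juniper; loses to Harvest, Ember — 1 pairwise win.

1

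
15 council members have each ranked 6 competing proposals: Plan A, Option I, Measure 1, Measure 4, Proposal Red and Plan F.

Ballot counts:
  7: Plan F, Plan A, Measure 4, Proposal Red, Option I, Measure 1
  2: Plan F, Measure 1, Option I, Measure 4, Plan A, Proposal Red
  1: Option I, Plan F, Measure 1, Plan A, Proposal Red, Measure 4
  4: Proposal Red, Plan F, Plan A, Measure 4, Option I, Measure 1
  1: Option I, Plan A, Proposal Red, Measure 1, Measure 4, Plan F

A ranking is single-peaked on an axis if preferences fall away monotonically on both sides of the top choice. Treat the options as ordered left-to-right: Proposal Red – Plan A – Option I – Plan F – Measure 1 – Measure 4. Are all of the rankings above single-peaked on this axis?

Axis positions: Proposal Red=1, Plan A=2, Option I=3, Plan F=4, Measure 1=5, Measure 4=6.
Ballot type 1: ranking walks positions 4-2-6-1-3-5; Plan A is ranked above Option I even though Option I lies between Plan A and the peak Plan F on the axis — preferences dip and rise again. Not single-peaked.
Ballot type 2 (peak Plan F at position 4): ranking walks positions 4-5-3-6-2-1, expanding outward from the peak — single-peaked.
Ballot type 3 (peak Option I at position 3): ranking walks positions 3-4-5-2-1-6, expanding outward from the peak — single-peaked.
Ballot type 4: ranking walks positions 1-4-2-6-3-5; Plan F is ranked above Plan A even though Plan A lies between Plan F and the peak Proposal Red on the axis — preferences dip and rise again. Not single-peaked.
Ballot type 5: ranking walks positions 3-2-1-5-6-4; Measure 1 is ranked above Plan F even though Plan F lies between Measure 1 and the peak Option I on the axis — preferences dip and rise again. Not single-peaked.
Ballot type 1 violates single-peakedness, so the profile is not single-peaked on this axis.

no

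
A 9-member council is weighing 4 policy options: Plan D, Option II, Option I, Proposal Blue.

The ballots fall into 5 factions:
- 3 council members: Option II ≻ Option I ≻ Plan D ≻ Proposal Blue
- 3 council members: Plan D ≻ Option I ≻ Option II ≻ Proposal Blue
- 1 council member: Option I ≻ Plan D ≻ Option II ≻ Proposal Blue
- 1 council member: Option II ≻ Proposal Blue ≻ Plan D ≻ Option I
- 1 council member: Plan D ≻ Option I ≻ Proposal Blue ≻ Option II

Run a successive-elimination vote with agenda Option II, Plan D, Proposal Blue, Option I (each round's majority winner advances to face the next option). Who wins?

Plan D

Round 1: Option II vs Plan D — 4–5, Plan D advances.
Round 2: Plan D vs Proposal Blue — 8–1, Plan D advances.
Round 3: Plan D vs Option I — 5–4, Plan D advances.
Plan D survives the agenda.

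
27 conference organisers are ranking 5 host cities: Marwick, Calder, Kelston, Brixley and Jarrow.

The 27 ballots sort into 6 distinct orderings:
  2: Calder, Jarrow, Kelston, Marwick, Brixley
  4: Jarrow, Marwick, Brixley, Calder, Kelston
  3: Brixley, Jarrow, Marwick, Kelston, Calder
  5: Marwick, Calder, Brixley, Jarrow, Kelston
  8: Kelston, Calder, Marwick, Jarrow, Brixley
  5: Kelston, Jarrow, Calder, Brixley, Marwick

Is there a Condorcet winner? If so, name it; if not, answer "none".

none

Head-to-head results (27 organisers):
Marwick vs Calder: Calder, 15–12.
Marwick vs Kelston: 4+3+5 = 12 for Marwick, 15 for Kelston — Kelston by 15–12.
Marwick–Brixley: Marwick 19–8.
Marwick vs Jarrow: Jarrow, 14–13.
Calder vs Kelston: Calder is ranked higher on 2+4+5 = 11 ballots, Kelston on 16. Kelston wins 16–11.
Calder vs Brixley: Calder wins 20–7.
Calder vs Jarrow: 2+5+8 = 15 for Calder, 12 for Jarrow — Calder by 15–12.
Kelston vs Brixley: Kelston wins 15–12.
Kelston–Jarrow: Jarrow 14–13.
Brixley vs Jarrow: Jarrow, 19–8.
Each city drops at least one matchup (Marwick loses to Calder; Calder loses to Kelston; Kelston loses to Jarrow; Brixley loses to Marwick; Jarrow loses to Calder); the cycle Calder → Jarrow → Kelston → Calder rules out a Condorcet winner.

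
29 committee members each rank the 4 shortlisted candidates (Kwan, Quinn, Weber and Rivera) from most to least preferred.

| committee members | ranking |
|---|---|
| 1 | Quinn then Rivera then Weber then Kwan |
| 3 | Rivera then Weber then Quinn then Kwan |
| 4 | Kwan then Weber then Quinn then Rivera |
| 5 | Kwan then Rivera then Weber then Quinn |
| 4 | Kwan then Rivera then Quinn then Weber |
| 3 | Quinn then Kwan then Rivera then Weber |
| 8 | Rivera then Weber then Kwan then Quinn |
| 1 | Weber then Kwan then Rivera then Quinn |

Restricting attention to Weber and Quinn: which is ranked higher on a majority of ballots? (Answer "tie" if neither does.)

Ballots ranking Weber above Quinn: 3 + 4 + 5 + 8 + 1 = 21.
Ballots ranking Quinn above Weber: 29 − 21 = 8.
Weber wins the head-to-head 21–8.

Weber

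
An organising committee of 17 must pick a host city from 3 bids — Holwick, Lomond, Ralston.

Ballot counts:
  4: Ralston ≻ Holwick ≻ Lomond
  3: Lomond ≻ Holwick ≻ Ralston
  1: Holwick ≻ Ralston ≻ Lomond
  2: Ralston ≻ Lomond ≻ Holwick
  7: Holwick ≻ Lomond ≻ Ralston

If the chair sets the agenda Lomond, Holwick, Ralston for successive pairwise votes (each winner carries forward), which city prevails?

Holwick

Round 1: Lomond vs Holwick — 5–12, Holwick advances.
Round 2: Holwick vs Ralston — 11–6, Holwick advances.
The agenda winner is Holwick.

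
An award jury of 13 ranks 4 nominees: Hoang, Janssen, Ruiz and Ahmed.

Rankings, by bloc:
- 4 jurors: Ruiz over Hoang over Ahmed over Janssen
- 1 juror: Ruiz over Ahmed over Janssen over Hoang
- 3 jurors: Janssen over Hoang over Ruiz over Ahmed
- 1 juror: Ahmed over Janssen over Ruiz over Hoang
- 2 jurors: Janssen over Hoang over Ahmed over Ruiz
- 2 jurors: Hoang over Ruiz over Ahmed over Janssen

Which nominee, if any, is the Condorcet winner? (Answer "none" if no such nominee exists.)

Check each pair by majority over 13 ballots:
Hoang vs Janssen: Hoang is ranked higher on 4+2 = 6 ballots, Janssen on 7. Janssen wins 7–6.
Hoang vs Ruiz: Hoang preferred on 3+2+2 = 7 ballots; Hoang wins 7–6.
Hoang vs Ahmed: 11 to 2, Hoang.
Janssen vs Ruiz: Janssen is ranked higher on 3+1+2 = 6 ballots, Ruiz on 7. Ruiz wins 7–6.
Janssen vs Ahmed: 5 to 8, Ahmed.
Ruiz vs Ahmed: 10 to 3, Ruiz.
Every nominee loses at least once (Hoang loses to Janssen; Janssen loses to Ruiz; Ruiz loses to Hoang; Ahmed loses to Hoang). The majority relation contains the cycle Hoang > Ruiz > Janssen > Hoang, so there is no Condorcet winner.

none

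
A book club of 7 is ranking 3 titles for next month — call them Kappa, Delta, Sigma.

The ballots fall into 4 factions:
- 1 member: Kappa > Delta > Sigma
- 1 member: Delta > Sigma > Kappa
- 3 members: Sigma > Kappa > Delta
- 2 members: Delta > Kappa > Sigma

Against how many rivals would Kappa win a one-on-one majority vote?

1

Kappa against each rival (7 members):
Kappa vs Delta: 1+3 = 4 for Kappa, 3 for Delta — Kappa by 4–3.
Kappa vs Sigma: Kappa preferred on 1+2 = 3 ballots; Sigma wins 4–3.
Kappa beats Delta; loses to Sigma — 1 pairwise win.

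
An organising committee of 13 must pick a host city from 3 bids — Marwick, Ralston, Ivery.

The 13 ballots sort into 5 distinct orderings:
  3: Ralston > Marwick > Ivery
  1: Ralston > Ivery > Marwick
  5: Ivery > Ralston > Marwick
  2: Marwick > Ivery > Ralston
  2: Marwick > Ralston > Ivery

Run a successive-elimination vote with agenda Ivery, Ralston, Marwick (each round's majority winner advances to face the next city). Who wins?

Round 1: Ivery vs Ralston — 7–6, Ivery advances.
Round 2: Ivery vs Marwick — 6–7, Marwick advances.
Marwick survives the agenda.

Marwick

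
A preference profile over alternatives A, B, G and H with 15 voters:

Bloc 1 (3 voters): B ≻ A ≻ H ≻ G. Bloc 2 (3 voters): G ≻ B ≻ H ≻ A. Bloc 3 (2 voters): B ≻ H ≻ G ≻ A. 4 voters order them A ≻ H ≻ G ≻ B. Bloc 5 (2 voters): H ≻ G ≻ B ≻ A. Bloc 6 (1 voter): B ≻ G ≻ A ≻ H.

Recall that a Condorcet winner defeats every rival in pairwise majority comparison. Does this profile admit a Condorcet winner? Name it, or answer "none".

Check each pair by majority over 15 ballots:
A vs B: 4 for A, 11 for B — B by 11–4.
A vs G: A preferred on 3+4 = 7 ballots; G wins 8–7.
A vs H: A wins 8–7.
B–G: G 9–6.
B vs H: B is ranked higher on 3+3+2+1 = 9 ballots, H on 6. B wins 9–6.
G vs H: G preferred on 3+1 = 4 ballots; H wins 11–4.
No alternative is unbeaten: A loses to B; B loses to G; G loses to H; H loses to A. In particular A beats H beats G beats A is a majority cycle — no Condorcet winner exists.

none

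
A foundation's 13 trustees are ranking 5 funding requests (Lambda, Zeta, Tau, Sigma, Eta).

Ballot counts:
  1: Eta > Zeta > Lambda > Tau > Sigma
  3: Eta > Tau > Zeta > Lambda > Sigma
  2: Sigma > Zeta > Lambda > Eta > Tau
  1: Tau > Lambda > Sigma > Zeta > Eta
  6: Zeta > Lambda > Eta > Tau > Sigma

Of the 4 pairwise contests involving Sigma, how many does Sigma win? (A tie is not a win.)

Sigma against each rival (13 reviewers):
Sigma vs Lambda: 2 for Sigma, 11 for Lambda — Lambda by 11–2.
Sigma vs Zeta: Sigma preferred on 2+1 = 3 ballots; Zeta wins 10–3.
Sigma vs Tau: Sigma preferred on 2 ballots; Tau wins 11–2.
Sigma vs Eta: Eta, 10–3.
Sigma beats no one; loses to Lambda, Zeta, Tau, Eta — 0 pairwise wins.

0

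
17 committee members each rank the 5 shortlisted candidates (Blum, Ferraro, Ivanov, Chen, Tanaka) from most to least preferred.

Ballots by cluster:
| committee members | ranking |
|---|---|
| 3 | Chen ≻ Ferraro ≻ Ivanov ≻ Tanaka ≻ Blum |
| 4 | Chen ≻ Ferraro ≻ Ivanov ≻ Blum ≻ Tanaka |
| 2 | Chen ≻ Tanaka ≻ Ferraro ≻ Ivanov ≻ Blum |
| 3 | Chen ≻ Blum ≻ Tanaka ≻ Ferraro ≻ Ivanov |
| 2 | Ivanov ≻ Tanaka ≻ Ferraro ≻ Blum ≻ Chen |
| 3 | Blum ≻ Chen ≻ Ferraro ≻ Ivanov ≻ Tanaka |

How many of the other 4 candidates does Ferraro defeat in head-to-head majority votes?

Ferraro against each rival (17 committee members):
Ferraro vs Blum: Ferraro wins 11–6.
Ferraro vs Ivanov: Ferraro preferred on 3+4+2+3+3 = 15 ballots; Ferraro wins 15–2.
Ferraro vs Chen: Chen, 15–2.
Ferraro vs Tanaka: Ferraro wins 10–7.
Ferraro beats Blum, Ivanov, Tanaka; loses to Chen — 3 pairwise wins.

3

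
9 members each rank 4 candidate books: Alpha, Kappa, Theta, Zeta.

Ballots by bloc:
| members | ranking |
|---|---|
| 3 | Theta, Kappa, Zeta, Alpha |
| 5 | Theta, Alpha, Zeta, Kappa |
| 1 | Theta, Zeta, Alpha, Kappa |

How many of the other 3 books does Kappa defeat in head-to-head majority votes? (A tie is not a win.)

Kappa against each rival (9 members):
Kappa vs Alpha: Alpha wins 6–3.
Kappa vs Theta: Kappa preferred on 0 ballots; Theta wins 9–0.
Kappa vs Zeta: 3 to 6, Zeta.
Kappa beats no one; loses to Alpha, Theta, Zeta — 0 pairwise wins.

0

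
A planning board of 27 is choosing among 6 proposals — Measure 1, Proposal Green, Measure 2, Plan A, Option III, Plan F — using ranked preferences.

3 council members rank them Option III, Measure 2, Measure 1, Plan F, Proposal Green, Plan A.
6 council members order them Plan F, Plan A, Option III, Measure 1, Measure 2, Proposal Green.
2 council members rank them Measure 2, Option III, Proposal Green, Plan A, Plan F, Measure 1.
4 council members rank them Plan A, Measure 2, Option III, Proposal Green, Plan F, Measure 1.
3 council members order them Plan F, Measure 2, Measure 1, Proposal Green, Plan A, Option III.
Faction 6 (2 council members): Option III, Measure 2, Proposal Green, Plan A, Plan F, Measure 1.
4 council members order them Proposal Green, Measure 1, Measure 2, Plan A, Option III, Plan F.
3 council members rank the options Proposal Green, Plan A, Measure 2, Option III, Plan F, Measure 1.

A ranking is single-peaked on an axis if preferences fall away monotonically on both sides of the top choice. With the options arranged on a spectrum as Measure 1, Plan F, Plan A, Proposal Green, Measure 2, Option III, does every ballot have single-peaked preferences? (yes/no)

Axis positions: Measure 1=1, Plan F=2, Plan A=3, Proposal Green=4, Measure 2=5, Option III=6.
Faction 1: ranking walks positions 6-5-1-2-4-3; Measure 1 is ranked above Proposal Green even though Proposal Green lies between Measure 1 and the peak Option III on the axis — preferences dip and rise again. Not single-peaked.
Faction 2: ranking walks positions 2-3-6-1-5-4; Option III is ranked above Proposal Green even though Proposal Green lies between Option III and the peak Plan F on the axis — preferences dip and rise again. Not single-peaked.
Faction 3 (peak Measure 2 at position 5): ranking walks positions 5-6-4-3-2-1, expanding outward from the peak — single-peaked.
Faction 4: ranking walks positions 3-5-6-4-2-1; Measure 2 is ranked above Proposal Green even though Proposal Green lies between Measure 2 and the peak Plan A on the axis — preferences dip and rise again. Not single-peaked.
Faction 5: ranking walks positions 2-5-1-4-3-6; Measure 2 is ranked above Plan A even though Plan A lies between Measure 2 and the peak Plan F on the axis — preferences dip and rise again. Not single-peaked.
Faction 6 (peak Option III at position 6): ranking walks positions 6-5-4-3-2-1, expanding outward from the peak — single-peaked.
Faction 7: ranking walks positions 4-1-5-3-6-2; Measure 1 is ranked above Plan A even though Plan A lies between Measure 1 and the peak Proposal Green on the axis — preferences dip and rise again. Not single-peaked.
Faction 8 (peak Proposal Green at position 4): ranking walks positions 4-3-5-6-2-1, expanding outward from the peak — single-peaked.
Faction 1 violates single-peakedness, so the profile is not single-peaked on this axis.

no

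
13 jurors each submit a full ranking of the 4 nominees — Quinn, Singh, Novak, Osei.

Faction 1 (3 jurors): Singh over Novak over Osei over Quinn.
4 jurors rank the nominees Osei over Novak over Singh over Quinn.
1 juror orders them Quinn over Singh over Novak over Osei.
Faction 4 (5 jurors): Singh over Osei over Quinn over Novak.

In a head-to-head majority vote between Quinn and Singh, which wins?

Ballots ranking Quinn above Singh: 1.
Ballots ranking Singh above Quinn: 13 − 1 = 12.
Singh wins the head-to-head 12–1.

Singh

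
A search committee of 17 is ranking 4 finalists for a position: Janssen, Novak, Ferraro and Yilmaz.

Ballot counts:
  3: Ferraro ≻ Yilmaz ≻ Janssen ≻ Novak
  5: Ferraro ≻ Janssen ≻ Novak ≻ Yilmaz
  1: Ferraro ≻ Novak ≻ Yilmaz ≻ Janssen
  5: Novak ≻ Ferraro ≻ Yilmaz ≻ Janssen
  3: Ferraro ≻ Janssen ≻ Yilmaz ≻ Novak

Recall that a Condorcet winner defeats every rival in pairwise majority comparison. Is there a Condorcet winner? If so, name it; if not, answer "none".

Ferraro

Pairwise majorities:
Janssen vs Novak: 11 to 6, Janssen.
Janssen vs Ferraro: 0 for Janssen, 17 for Ferraro — Ferraro by 17–0.
Janssen vs Yilmaz: 8 to 9, Yilmaz.
Novak vs Ferraro: Novak is ranked higher on 5 ballots, Ferraro on 12. Ferraro wins 12–5.
Novak vs Yilmaz: 5+1+5 = 11 for Novak, 6 for Yilmaz — Novak by 11–6.
Ferraro vs Yilmaz: Ferraro preferred on 3+5+1+5+3 = 17 ballots; Ferraro wins 17–0.
Only Ferraro has no losses; Ferraro is the Condorcet winner.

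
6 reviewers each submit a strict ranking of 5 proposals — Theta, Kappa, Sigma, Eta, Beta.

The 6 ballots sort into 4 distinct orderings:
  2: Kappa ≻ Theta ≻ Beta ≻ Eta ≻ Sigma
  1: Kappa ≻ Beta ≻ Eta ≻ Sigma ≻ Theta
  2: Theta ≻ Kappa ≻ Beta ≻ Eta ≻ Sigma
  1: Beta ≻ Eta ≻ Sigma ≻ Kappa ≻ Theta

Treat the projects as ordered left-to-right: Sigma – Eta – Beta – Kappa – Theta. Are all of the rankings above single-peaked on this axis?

yes

Axis positions: Sigma=1, Eta=2, Beta=3, Kappa=4, Theta=5.
Ballot type 1 (peak Kappa at position 4): ranking walks positions 4-5-3-2-1, expanding outward from the peak — single-peaked.
Ballot type 2 (peak Kappa at position 4): ranking walks positions 4-3-2-1-5, expanding outward from the peak — single-peaked.
Ballot type 3 (peak Theta at position 5): ranking walks positions 5-4-3-2-1, expanding outward from the peak — single-peaked.
Ballot type 4 (peak Beta at position 3): ranking walks positions 3-2-1-4-5, expanding outward from the peak — single-peaked.
Every ranking is single-peaked on this axis.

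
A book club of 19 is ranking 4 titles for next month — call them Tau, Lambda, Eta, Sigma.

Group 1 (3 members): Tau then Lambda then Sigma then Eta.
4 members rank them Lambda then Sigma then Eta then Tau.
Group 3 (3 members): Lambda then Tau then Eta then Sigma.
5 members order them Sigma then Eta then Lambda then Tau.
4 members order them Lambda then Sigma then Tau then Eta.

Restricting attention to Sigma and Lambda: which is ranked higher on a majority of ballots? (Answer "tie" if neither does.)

Lambda

Ballots ranking Sigma above Lambda: 5.
Ballots ranking Lambda above Sigma: 19 − 5 = 14.
Lambda wins the head-to-head 14–5.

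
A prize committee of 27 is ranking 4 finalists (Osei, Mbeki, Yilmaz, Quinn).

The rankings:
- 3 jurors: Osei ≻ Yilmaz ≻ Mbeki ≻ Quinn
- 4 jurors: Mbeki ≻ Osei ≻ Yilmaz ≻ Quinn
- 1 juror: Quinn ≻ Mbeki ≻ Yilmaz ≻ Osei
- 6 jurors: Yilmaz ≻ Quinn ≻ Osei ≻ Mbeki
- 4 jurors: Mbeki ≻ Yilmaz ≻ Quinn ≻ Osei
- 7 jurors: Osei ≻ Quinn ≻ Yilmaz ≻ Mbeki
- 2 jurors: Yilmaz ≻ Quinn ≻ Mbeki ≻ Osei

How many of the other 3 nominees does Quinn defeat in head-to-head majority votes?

1

Quinn against each rival (27 jurors):
Quinn vs Osei: Quinn preferred on 1+6+4+2 = 13 ballots; Osei wins 14–13.
Quinn vs Mbeki: 1+6+7+2 = 16 for Quinn, 11 for Mbeki — Quinn by 16–11.
Quinn vs Yilmaz: 8 to 19, Yilmaz.
Quinn beats Mbeki; loses to Osei, Yilmaz — 1 pairwise win.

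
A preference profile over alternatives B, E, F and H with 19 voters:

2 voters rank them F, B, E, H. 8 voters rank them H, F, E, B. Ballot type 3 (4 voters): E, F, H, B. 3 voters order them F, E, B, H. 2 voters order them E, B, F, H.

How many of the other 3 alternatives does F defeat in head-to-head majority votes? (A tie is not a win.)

3

F against each rival (19 voters):
F vs B: F is ranked higher on 2+8+4+3 = 17 ballots, B on 2. F wins 17–2.
F vs E: F is ranked higher on 2+8+3 = 13 ballots, E on 6. F wins 13–6.
F vs H: F preferred on 2+4+3+2 = 11 ballots; F wins 11–8.
F beats B, E, H — 3 pairwise wins.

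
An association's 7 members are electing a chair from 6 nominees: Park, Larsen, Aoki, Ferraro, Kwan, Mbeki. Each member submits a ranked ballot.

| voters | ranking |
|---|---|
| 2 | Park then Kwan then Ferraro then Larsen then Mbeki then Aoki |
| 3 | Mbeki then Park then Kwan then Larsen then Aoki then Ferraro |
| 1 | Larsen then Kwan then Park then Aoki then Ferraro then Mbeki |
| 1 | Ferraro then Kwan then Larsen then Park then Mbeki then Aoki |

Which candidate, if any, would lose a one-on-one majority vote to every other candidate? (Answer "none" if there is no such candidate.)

Pairwise majorities:
Park vs Larsen: 2+3 = 5 for Park, 2 for Larsen — Park by 5–2.
Park–Aoki: Park 7–0.
Park vs Ferraro: Park preferred on 2+3+1 = 6 ballots; Park wins 6–1.
Park vs Kwan: 5 to 2, Park.
Park vs Mbeki: 2+1+1 = 4 for Park, 3 for Mbeki — Park by 4–3.
Larsen–Aoki: Larsen 7–0.
Larsen vs Ferraro: 4 to 3, Larsen.
Larsen vs Kwan: Kwan, 6–1.
Larsen vs Mbeki: 2+1+1 = 4 for Larsen, 3 for Mbeki — Larsen by 4–3.
Aoki vs Ferraro: Aoki is ranked higher on 3+1 = 4 ballots, Ferraro on 3. Aoki wins 4–3.
Aoki vs Kwan: Aoki is ranked higher on 0 ballots, Kwan on 7. Kwan wins 7–0.
Aoki vs Mbeki: 1 to 6, Mbeki.
Ferraro vs Kwan: Kwan wins 6–1.
Ferraro–Mbeki: Ferraro 4–3.
Kwan vs Mbeki: Kwan preferred on 2+1+1 = 4 ballots; Kwan wins 4–3.
Each candidate has at least one pairwise win (Park beats Larsen; Larsen beats Aoki; Aoki beats Ferraro; Ferraro beats Mbeki; Kwan beats Larsen; Mbeki beats Aoki) — no Condorcet loser.

none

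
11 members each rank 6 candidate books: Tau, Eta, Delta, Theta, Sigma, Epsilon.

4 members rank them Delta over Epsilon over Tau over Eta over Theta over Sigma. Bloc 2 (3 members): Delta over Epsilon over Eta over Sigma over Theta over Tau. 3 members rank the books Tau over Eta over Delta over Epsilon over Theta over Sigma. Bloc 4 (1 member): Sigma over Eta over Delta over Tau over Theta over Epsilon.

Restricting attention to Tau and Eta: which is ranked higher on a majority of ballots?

Ballots ranking Tau above Eta: 4 + 3 = 7.
Ballots ranking Eta above Tau: 11 − 7 = 4.
Tau wins the head-to-head 7–4.

Tau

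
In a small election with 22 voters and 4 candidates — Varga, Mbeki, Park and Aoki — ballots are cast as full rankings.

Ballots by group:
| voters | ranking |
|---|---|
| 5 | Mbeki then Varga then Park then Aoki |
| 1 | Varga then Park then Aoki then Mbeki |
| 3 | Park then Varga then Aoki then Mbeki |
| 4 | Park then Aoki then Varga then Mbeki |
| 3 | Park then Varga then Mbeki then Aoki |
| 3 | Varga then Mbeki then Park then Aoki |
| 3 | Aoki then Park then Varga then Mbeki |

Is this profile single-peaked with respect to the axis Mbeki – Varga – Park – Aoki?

Axis positions: Mbeki=1, Varga=2, Park=3, Aoki=4.
Group 1 (peak Mbeki at position 1): ranking walks positions 1-2-3-4, expanding outward from the peak — single-peaked.
Group 2 (peak Varga at position 2): ranking walks positions 2-3-4-1, expanding outward from the peak — single-peaked.
Group 3 (peak Park at position 3): ranking walks positions 3-2-4-1, expanding outward from the peak — single-peaked.
Group 4 (peak Park at position 3): ranking walks positions 3-4-2-1, expanding outward from the peak — single-peaked.
Group 5 (peak Park at position 3): ranking walks positions 3-2-1-4, expanding outward from the peak — single-peaked.
Group 6 (peak Varga at position 2): ranking walks positions 2-1-3-4, expanding outward from the peak — single-peaked.
Group 7 (peak Aoki at position 4): ranking walks positions 4-3-2-1, expanding outward from the peak — single-peaked.
Every ranking is single-peaked on this axis.

yes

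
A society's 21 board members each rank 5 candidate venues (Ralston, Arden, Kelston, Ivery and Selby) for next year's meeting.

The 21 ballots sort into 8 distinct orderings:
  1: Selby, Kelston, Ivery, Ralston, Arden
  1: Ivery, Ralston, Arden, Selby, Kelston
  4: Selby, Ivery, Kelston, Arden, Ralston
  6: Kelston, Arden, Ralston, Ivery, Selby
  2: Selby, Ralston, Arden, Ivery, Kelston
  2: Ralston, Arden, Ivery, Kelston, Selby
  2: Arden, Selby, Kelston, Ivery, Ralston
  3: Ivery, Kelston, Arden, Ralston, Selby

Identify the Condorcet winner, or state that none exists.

Head-to-head results (21 organisers):
Ralston vs Arden: Arden wins 15–6.
Ralston vs Kelston: 5 to 16, Kelston.
Ralston vs Ivery: Ivery, 11–10.
Ralston vs Selby: Ralston wins 12–9.
Arden vs Kelston: Kelston wins 14–7.
Arden vs Ivery: Arden wins 12–9.
Arden–Selby: Arden 14–7.
Kelston vs Ivery: 9 to 12, Ivery.
Kelston–Selby: Kelston 11–10.
Ivery vs Selby: Ivery preferred on 1+6+2+3 = 12 ballots; Ivery wins 12–9.
Every city loses at least once (Ralston loses to Arden; Arden loses to Kelston; Kelston loses to Ivery; Ivery loses to Arden; Selby loses to Ralston). The majority relation contains the cycle Arden > Ivery > Kelston > Arden, so there is no Condorcet winner.

none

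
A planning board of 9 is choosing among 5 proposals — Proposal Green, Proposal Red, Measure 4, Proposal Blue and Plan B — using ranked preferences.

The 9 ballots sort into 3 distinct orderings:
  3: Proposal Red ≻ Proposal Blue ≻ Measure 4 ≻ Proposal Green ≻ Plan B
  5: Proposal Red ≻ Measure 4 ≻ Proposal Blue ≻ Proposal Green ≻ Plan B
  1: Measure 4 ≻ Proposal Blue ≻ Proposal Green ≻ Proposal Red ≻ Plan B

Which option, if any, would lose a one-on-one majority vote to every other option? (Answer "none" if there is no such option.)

Head-to-head results (9 council members):
Proposal Green vs Proposal Red: Proposal Red, 8–1.
Proposal Green vs Measure 4: Proposal Green preferred on 0 ballots; Measure 4 wins 9–0.
Proposal Green vs Proposal Blue: 0 for Proposal Green, 9 for Proposal Blue — Proposal Blue by 9–0.
Proposal Green vs Plan B: Proposal Green, 9–0.
Proposal Red vs Measure 4: Proposal Red wins 8–1.
Proposal Red vs Proposal Blue: 8 to 1, Proposal Red.
Proposal Red vs Plan B: Proposal Red is ranked higher on 3+5+1 = 9 ballots, Plan B on 0. Proposal Red wins 9–0.
Measure 4 vs Proposal Blue: Measure 4 wins 6–3.
Measure 4 vs Plan B: 3+5+1 = 9 for Measure 4, 0 for Plan B — Measure 4 by 9–0.
Proposal Blue vs Plan B: Proposal Blue wins 9–0.
Plan B is beaten in every head-to-head and is the Condorcet loser.

Plan B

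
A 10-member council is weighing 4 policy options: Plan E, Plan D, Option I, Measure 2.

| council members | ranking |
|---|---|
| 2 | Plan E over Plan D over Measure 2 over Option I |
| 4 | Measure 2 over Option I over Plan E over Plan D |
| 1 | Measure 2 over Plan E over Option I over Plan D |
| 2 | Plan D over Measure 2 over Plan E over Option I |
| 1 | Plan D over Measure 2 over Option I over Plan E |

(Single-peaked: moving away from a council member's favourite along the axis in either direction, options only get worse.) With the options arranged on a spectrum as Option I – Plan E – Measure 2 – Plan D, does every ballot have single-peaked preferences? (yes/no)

no

Axis positions: Option I=1, Plan E=2, Measure 2=3, Plan D=4.
Faction 1: ranking walks positions 2-4-3-1; Plan D is ranked above Measure 2 even though Measure 2 lies between Plan D and the peak Plan E on the axis — preferences dip and rise again. Not single-peaked.
Faction 2: ranking walks positions 3-1-2-4; Option I is ranked above Plan E even though Plan E lies between Option I and the peak Measure 2 on the axis — preferences dip and rise again. Not single-peaked.
Faction 3 (peak Measure 2 at position 3): ranking walks positions 3-2-1-4, expanding outward from the peak — single-peaked.
Faction 4 (peak Plan D at position 4): ranking walks positions 4-3-2-1, expanding outward from the peak — single-peaked.
Faction 5: ranking walks positions 4-3-1-2; Option I is ranked above Plan E even though Plan E lies between Option I and the peak Plan D on the axis — preferences dip and rise again. Not single-peaked.
Faction 1 violates single-peakedness, so the profile is not single-peaked on this axis.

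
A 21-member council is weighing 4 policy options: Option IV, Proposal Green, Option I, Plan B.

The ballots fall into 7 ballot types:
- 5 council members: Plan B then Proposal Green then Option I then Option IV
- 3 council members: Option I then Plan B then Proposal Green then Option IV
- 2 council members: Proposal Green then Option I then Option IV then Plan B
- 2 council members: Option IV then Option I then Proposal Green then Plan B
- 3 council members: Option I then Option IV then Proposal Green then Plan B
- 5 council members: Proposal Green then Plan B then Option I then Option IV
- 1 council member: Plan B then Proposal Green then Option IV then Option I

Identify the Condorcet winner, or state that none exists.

Pairwise majorities:
Option IV–Proposal Green: Proposal Green 16–5.
Option IV vs Option I: Option I wins 18–3.
Option IV vs Plan B: Plan B wins 14–7.
Proposal Green vs Option I: Proposal Green, 13–8.
Proposal Green vs Plan B: Proposal Green wins 12–9.
Option I vs Plan B: Plan B, 11–10.
Proposal Green defeats every rival head-to-head and is the Condorcet winner.

Proposal Green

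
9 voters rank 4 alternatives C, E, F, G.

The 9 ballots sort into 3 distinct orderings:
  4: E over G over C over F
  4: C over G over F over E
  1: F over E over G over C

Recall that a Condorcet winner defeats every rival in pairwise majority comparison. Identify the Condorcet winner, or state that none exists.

none

Pairwise majorities:
C vs E: 4 for C, 5 for E — E by 5–4.
C vs F: 8 to 1, C.
C vs G: G wins 5–4.
E vs F: F, 5–4.
E vs G: E is ranked higher on 4+1 = 5 ballots, G on 4. E wins 5–4.
F vs G: F preferred on 1 ballot; G wins 8–1.
No alternative is unbeaten: C loses to E; E loses to F; F loses to C; G loses to E. In particular C → F → E → C is a majority cycle — no Condorcet winner exists.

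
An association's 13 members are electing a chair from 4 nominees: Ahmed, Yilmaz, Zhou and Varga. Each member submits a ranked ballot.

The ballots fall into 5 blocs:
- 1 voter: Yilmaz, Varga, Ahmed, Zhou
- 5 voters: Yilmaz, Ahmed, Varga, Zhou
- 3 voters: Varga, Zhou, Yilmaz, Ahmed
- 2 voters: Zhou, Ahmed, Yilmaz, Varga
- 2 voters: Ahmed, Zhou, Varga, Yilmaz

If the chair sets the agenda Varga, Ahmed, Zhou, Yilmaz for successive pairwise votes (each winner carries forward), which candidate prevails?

Yilmaz

Round 1: Varga vs Ahmed — 4–9, Ahmed advances.
Round 2: Ahmed vs Zhou — 8–5, Ahmed advances.
Round 3: Ahmed vs Yilmaz — 4–9, Yilmaz advances.
The agenda winner is Yilmaz.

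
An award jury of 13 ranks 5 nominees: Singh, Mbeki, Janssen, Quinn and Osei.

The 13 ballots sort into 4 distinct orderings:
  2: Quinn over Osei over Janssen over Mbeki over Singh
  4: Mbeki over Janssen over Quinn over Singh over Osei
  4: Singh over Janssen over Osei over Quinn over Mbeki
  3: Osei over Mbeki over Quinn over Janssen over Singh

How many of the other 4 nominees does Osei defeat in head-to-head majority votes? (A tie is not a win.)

2

Osei against each rival (13 jurors):
Osei vs Singh: Singh wins 8–5.
Osei–Mbeki: Osei 9–4.
Osei vs Janssen: Janssen, 8–5.
Osei vs Quinn: Osei preferred on 4+3 = 7 ballots; Osei wins 7–6.
Osei beats Mbeki, Quinn; loses to Singh, Janssen — 2 pairwise wins.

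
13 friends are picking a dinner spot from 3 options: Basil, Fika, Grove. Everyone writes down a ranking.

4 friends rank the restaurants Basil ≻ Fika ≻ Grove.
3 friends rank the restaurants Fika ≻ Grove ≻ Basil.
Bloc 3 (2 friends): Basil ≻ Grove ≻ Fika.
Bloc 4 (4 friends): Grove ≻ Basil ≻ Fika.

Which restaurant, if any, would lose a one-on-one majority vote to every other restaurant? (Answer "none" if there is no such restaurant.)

Pairwise majorities:
Basil vs Fika: Basil, 10–3.
Basil–Grove: Grove 7–6.
Fika vs Grove: Fika is ranked higher on 4+3 = 7 ballots, Grove on 6. Fika wins 7–6.
Each restaurant has at least one pairwise win (Basil beats Fika; Fika beats Grove; Grove beats Basil) — no Condorcet loser.

none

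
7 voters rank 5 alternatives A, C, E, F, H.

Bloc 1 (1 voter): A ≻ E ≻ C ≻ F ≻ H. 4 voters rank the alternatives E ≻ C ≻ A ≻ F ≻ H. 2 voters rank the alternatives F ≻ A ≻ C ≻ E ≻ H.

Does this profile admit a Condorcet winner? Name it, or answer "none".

E

Head-to-head results (7 voters):
A vs C: A preferred on 1+2 = 3 ballots; C wins 4–3.
A vs E: 3 to 4, E.
A vs F: 1+4 = 5 for A, 2 for F — A by 5–2.
A vs H: 1+4+2 = 7 for A, 0 for H — A by 7–0.
C vs E: C is ranked higher on 2 ballots, E on 5. E wins 5–2.
C–F: C 5–2.
C vs H: C, 7–0.
E vs F: E preferred on 1+4 = 5 ballots; E wins 5–2.
E vs H: 1+4+2 = 7 for E, 0 for H — E by 7–0.
F vs H: F, 7–0.
Only E has no losses; E is the Condorcet winner.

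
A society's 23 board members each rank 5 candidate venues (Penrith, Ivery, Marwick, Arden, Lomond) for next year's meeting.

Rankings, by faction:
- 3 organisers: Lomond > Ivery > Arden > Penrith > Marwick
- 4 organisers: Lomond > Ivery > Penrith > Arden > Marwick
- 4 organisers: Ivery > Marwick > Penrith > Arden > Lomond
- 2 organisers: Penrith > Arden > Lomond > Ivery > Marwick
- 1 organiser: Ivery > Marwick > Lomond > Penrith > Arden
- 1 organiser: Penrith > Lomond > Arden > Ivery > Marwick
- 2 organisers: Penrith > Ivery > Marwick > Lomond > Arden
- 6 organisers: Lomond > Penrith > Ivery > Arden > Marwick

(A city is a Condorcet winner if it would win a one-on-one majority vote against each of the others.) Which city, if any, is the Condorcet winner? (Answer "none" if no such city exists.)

Lomond

Pairwise majorities:
Penrith vs Ivery: Penrith preferred on 2+1+2+6 = 11 ballots; Ivery wins 12–11.
Penrith vs Marwick: 3+4+2+1+2+6 = 18 for Penrith, 5 for Marwick — Penrith by 18–5.
Penrith vs Arden: Penrith preferred on 20 ballots; Penrith wins 20–3.
Penrith vs Lomond: Penrith preferred on 4+2+1+2 = 9 ballots; Lomond wins 14–9.
Ivery vs Marwick: Ivery is ranked higher on 23 ballots, Marwick on 0. Ivery wins 23–0.
Ivery vs Arden: 20 to 3, Ivery.
Ivery vs Lomond: Ivery is ranked higher on 4+1+2 = 7 ballots, Lomond on 16. Lomond wins 16–7.
Marwick vs Arden: Marwick is ranked higher on 4+1+2 = 7 ballots, Arden on 16. Arden wins 16–7.
Marwick vs Lomond: 4+1+2 = 7 for Marwick, 16 for Lomond — Lomond by 16–7.
Arden vs Lomond: 6 to 17, Lomond.
Only Lomond has no losses; Lomond is the Condorcet winner.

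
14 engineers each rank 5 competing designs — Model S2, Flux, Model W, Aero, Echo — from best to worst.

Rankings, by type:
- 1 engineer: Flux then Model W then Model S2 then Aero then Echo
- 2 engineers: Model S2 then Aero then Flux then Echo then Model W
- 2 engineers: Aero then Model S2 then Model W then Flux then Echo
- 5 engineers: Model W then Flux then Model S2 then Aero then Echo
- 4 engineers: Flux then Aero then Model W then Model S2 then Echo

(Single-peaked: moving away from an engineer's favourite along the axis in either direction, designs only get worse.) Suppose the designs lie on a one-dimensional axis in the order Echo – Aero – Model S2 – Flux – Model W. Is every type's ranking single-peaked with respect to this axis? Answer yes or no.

no

Axis positions: Echo=1, Aero=2, Model S2=3, Flux=4, Model W=5.
Type 1 (peak Flux at position 4): ranking walks positions 4-5-3-2-1, expanding outward from the peak — single-peaked.
Type 2 (peak Model S2 at position 3): ranking walks positions 3-2-4-1-5, expanding outward from the peak — single-peaked.
Type 3: ranking walks positions 2-3-5-4-1; Model W is ranked above Flux even though Flux lies between Model W and the peak Aero on the axis — preferences dip and rise again. Not single-peaked.
Type 4 (peak Model W at position 5): ranking walks positions 5-4-3-2-1, expanding outward from the peak — single-peaked.
Type 5: ranking walks positions 4-2-5-3-1; Aero is ranked above Model S2 even though Model S2 lies between Aero and the peak Flux on the axis — preferences dip and rise again. Not single-peaked.
Type 3 violates single-peakedness, so the profile is not single-peaked on this axis.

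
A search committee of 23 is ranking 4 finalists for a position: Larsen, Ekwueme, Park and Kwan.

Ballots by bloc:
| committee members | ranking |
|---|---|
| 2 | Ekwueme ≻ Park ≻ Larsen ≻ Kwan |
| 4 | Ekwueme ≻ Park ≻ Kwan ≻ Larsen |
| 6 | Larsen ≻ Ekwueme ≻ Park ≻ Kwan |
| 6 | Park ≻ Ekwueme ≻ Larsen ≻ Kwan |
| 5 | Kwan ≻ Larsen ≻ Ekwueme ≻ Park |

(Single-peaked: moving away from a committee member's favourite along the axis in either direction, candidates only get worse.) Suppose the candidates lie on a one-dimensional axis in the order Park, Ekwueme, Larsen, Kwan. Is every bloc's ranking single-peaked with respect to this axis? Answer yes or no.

no

Axis positions: Park=1, Ekwueme=2, Larsen=3, Kwan=4.
Bloc 1 (peak Ekwueme at position 2): ranking walks positions 2-1-3-4, expanding outward from the peak — single-peaked.
Bloc 2: ranking walks positions 2-1-4-3; Kwan is ranked above Larsen even though Larsen lies between Kwan and the peak Ekwueme on the axis — preferences dip and rise again. Not single-peaked.
Bloc 3 (peak Larsen at position 3): ranking walks positions 3-2-1-4, expanding outward from the peak — single-peaked.
Bloc 4 (peak Park at position 1): ranking walks positions 1-2-3-4, expanding outward from the peak — single-peaked.
Bloc 5 (peak Kwan at position 4): ranking walks positions 4-3-2-1, expanding outward from the peak — single-peaked.
Bloc 2 violates single-peakedness, so the profile is not single-peaked on this axis.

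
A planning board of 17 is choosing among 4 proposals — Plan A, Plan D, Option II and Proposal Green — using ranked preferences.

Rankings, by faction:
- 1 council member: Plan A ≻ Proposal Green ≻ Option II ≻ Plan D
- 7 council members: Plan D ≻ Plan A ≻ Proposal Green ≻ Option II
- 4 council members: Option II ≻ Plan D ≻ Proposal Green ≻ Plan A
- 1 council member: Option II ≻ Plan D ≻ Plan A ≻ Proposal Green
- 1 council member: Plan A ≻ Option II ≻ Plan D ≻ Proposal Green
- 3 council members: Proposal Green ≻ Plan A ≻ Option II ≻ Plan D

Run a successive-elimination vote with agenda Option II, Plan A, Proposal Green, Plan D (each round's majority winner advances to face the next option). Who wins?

Plan D

Round 1: Option II vs Plan A — 5–12, Plan A advances.
Round 2: Plan A vs Proposal Green — 10–7, Plan A advances.
Round 3: Plan A vs Plan D — 5–12, Plan D advances.
The agenda winner is Plan D.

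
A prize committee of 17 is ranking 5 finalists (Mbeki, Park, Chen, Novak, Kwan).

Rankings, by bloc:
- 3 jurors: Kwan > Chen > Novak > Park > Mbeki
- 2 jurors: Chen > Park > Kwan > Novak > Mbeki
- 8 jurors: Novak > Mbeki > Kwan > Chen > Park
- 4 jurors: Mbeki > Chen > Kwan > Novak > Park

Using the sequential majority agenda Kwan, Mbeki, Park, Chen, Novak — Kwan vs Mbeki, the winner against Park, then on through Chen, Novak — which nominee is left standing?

Round 1: Kwan vs Mbeki — 5–12, Mbeki advances.
Round 2: Mbeki vs Park — 12–5, Mbeki advances.
Round 3: Mbeki vs Chen — 12–5, Mbeki advances.
Round 4: Mbeki vs Novak — 4–13, Novak advances.
Novak survives the agenda.

Novak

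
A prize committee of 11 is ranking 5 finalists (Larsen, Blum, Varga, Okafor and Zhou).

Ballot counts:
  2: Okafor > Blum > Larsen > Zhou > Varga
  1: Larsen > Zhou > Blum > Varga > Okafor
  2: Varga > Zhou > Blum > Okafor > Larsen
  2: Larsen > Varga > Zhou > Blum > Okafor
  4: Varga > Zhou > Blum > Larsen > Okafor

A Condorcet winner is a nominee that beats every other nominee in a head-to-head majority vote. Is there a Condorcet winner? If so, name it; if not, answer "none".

Head-to-head results (11 jurors):
Larsen–Blum: Blum 8–3.
Larsen vs Varga: Varga, 6–5.
Larsen vs Okafor: 7 to 4, Larsen.
Larsen vs Zhou: Zhou wins 6–5.
Blum vs Varga: Varga wins 8–3.
Blum vs Okafor: Blum preferred on 1+2+2+4 = 9 ballots; Blum wins 9–2.
Blum vs Zhou: Blum is ranked higher on 2 ballots, Zhou on 9. Zhou wins 9–2.
Varga vs Okafor: Varga wins 9–2.
Varga vs Zhou: Varga is ranked higher on 2+2+4 = 8 ballots, Zhou on 3. Varga wins 8–3.
Okafor vs Zhou: Zhou, 9–2.
Varga wins every pairwise contest, so Varga is the Condorcet winner.

Varga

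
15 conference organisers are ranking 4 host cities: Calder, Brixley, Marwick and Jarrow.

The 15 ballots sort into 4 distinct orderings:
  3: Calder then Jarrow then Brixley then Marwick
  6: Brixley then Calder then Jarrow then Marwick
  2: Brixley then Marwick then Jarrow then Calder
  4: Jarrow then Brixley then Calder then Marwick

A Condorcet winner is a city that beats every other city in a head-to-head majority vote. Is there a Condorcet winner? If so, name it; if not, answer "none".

Check each pair by majority over 15 ballots:
Calder vs Brixley: Calder preferred on 3 ballots; Brixley wins 12–3.
Calder vs Marwick: Calder preferred on 3+6+4 = 13 ballots; Calder wins 13–2.
Calder vs Jarrow: 9 to 6, Calder.
Brixley vs Marwick: 3+6+2+4 = 15 for Brixley, 0 for Marwick — Brixley by 15–0.
Brixley vs Jarrow: 8 to 7, Brixley.
Marwick vs Jarrow: 2 for Marwick, 13 for Jarrow — Jarrow by 13–2.
Only Brixley has no losses; Brixley is the Condorcet winner.

Brixley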